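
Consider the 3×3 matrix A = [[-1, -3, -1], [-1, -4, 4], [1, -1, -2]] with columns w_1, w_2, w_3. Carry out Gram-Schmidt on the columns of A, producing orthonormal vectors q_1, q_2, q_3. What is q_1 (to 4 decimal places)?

q_1 = (-0.5774, -0.5774, 0.5774)

w_1 = (-1, -1, 1); ‖w_1‖ = 1.7321, so q_1 = (-0.5774, -0.5774, 0.5774).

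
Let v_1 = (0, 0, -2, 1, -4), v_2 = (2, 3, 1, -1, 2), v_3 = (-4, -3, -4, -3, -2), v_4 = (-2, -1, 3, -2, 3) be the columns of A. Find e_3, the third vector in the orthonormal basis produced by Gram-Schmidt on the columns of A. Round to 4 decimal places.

e_3 = (-0.3193, 0.0828, -0.5274, -0.7800, 0.0687)

e_1 = v_1/‖v_1‖ = (0, 0, -2, 1, -4)/4.5826 = (0.0000, 0.0000, -0.4364, 0.2182, -0.8729).
r_{12} = e_1·v_2 = -2.4004.
u_2 = v_2 + 2.4004·e_1 = (2.0000, 3.0000, -0.0476, -0.4762, -0.0952).
‖u_2‖ = 3.6384, so e_2 = (0.5497, 0.8245, -0.0131, -0.1309, -0.0262).
r_{13} = e_1·v_3 = 2.8368; r_{23} = e_2·v_3 = -4.1750.
u_3 = v_3 − 2.8368·e_1 + 4.1750·e_2 = (-1.7050, 0.4424, -2.8165, -4.1655, 0.3669).
‖u_3‖ = 5.3406, so e_3 = (-0.3193, 0.0828, -0.5274, -0.7800, 0.0687).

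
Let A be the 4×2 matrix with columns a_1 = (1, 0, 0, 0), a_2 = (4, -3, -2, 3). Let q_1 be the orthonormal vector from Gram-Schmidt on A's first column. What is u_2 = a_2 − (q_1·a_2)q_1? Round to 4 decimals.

a_1 = (1, 0, 0, 0); ‖a_1‖ = 1.0000, so q_1 = (1.0000, 0.0000, 0.0000, 0.0000).
q_1·a_2 = 1.0000·4 + 0.0000·(-3) + 0.0000·(-2) + 0.0000·3 = 4.0000.
u_2 = a_2 − 4.0000·q_1 = (0.0000, -3.0000, -2.0000, 3.0000).

u_2 = (0.0000, -3.0000, -2.0000, 3.0000)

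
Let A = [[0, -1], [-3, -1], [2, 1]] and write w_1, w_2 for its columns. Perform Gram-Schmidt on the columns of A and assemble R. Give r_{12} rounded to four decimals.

r_{12} = 1.3868

e_1 = w_1/‖w_1‖ = (0, -3, 2)/3.6056 = (0.0000, -0.8321, 0.5547).
r_{12} = e_1·w_2 = 1.3868.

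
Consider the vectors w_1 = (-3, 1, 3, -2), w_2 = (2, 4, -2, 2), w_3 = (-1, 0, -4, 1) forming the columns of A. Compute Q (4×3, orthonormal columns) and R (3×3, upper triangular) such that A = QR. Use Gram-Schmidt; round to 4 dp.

Q = [[-0.6255, 0.0933, -0.7013], [0.2085, 0.9698, 0.0023], [0.6255, -0.0933, -0.7126], [-0.4170, 0.2052, -0.0158]], R = [[4.7958, -2.5022, -2.2937], [0.0000, 4.6625, 0.4849], [0.0000, 0.0000, 3.5361]]

w_1 = (-3, 1, 3, -2); ‖w_1‖ = 4.7958, so q_1 = (-0.6255, 0.2085, 0.6255, -0.4170).
q_1·w_2 = (-0.6255)·2 + 0.2085·4 + 0.6255·(-2) + (-0.4170)·2 = -2.5022.
u_2 = w_2 + 2.5022·q_1 = (0.4348, 4.5217, -0.4348, 0.9565).
‖u_2‖ = 4.6625, so q_2 = (0.0933, 0.9698, -0.0933, 0.2052).
q_1·w_3 = (-0.6255)·(-1) + 0.2085·0 + 0.6255·(-4) + (-0.4170)·1 = -2.2937; q_2·w_3 = 0.0933·(-1) + 0.9698·0 + (-0.0933)·(-4) + 0.2052·1 = 0.4849.
u_3 = w_3 + 2.2937·q_1 − 0.4849·q_2 = (-2.4800, 0.0080, -2.5200, -0.0560).
‖u_3‖ = 3.5361, so q_3 = (-0.7013, 0.0023, -0.7126, -0.0158).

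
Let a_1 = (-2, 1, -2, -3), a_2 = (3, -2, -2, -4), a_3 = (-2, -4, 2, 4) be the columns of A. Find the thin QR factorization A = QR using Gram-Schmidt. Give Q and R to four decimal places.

Q = [[-0.4714, 0.7167, -0.5017], [0.2357, -0.4505, -0.8609], [-0.4714, -0.2048, -0.0405], [-0.7071, -0.4914, 0.0744]], R = [[4.2426, 1.8856, -3.7712], [0.0000, 5.4263, -2.0067], [0.0000, 0.0000, 4.6638]]

a_1 = (-2, 1, -2, -3); ‖a_1‖ = 4.2426, so q_1 = (-0.4714, 0.2357, -0.4714, -0.7071).
q_1·a_2 = (-0.4714)·3 + 0.2357·(-2) + (-0.4714)·(-2) + (-0.7071)·(-4) = 1.8856.
u_2 = a_2 − 1.8856·q_1 = (3.8889, -2.4444, -1.1111, -2.6667).
‖u_2‖ = 5.4263, so q_2 = (0.7167, -0.4505, -0.2048, -0.4914).
q_1·a_3 = (-0.4714)·(-2) + 0.2357·(-4) + (-0.4714)·2 + (-0.7071)·4 = -3.7712; q_2·a_3 = 0.7167·(-2) + (-0.4505)·(-4) + (-0.2048)·2 + (-0.4914)·4 = -2.0067.
u_3 = a_3 + 3.7712·q_1 + 2.0067·q_2 = (-2.3396, -4.0151, -0.1887, 0.3472).
‖u_3‖ = 4.6638, so q_3 = (-0.5017, -0.8609, -0.0405, 0.0744).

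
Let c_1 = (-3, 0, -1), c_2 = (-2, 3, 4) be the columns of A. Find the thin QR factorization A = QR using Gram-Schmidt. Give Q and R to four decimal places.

Q = [[-0.9487, -0.2618], [0.0000, 0.5610], [-0.3162, 0.7854]], R = [[3.1623, 0.6325], [0.0000, 5.3479]]

c_1 = (-3, 0, -1); ‖c_1‖ = 3.1623, so q_1 = (-0.9487, 0.0000, -0.3162).
q_1·c_2 = (-0.9487)·(-2) + 0.0000·3 + (-0.3162)·4 = 0.6325.
u_2 = c_2 − 0.6325·q_1 = (-1.4000, 3.0000, 4.2000).
‖u_2‖ = 5.3479, so q_2 = (-0.2618, 0.5610, 0.7854).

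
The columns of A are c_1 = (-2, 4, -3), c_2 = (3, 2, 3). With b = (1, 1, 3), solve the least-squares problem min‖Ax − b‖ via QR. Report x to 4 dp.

q_1 = c_1/‖c_1‖ = (-2, 4, -3)/5.3852 = (-0.3714, 0.7428, -0.5571).
r_{12} = q_1·c_2 = -1.2999.
u_2 = c_2 + 1.2999·q_1 = (2.5172, 2.9655, 2.2759).
‖u_2‖ = 4.5067, so q_2 = (0.5586, 0.6580, 0.5050).
Qᵀb = (-1.2999, 2.7316).
Back-substitute: x_2 = 2.7316/4.5067 = 0.6061.
x_1 = (-1.2999 + 1.2999·0.6061)/5.3852 = -0.0951.

x = (-0.0951, 0.6061)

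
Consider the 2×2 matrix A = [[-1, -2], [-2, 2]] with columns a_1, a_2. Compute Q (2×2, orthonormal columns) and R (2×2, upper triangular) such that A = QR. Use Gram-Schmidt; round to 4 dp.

Q = [[-0.4472, -0.8944], [-0.8944, 0.4472]], R = [[2.2361, -0.8944], [0.0000, 2.6833]]

q_1 = a_1/‖a_1‖ = (-1, -2)/2.2361 = (-0.4472, -0.8944).
r_{12} = q_1·a_2 = -0.8944.
u_2 = a_2 + 0.8944·q_1 = (-2.4000, 1.2000).
‖u_2‖ = 2.6833, so q_2 = (-0.8944, 0.4472).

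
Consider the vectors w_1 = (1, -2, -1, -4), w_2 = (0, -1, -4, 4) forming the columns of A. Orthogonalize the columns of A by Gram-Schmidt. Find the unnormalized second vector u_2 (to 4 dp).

u_2 = (0.4545, -1.9091, -4.4545, 2.1818)

q_1 = w_1/‖w_1‖ = (1, -2, -1, -4)/4.6904 = (0.2132, -0.4264, -0.2132, -0.8528).
r_{12} = q_1·w_2 = -2.1320.
u_2 = w_2 + 2.1320·q_1 = (0.4545, -1.9091, -4.4545, 2.1818).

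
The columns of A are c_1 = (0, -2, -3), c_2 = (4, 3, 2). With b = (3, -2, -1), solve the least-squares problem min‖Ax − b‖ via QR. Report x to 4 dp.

e_1 = c_1/‖c_1‖ = (0, -2, -3)/3.6056 = (0.0000, -0.5547, -0.8321).
r_{12} = e_1·c_2 = -3.3282.
u_2 = c_2 + 3.3282·e_1 = (4.0000, 1.1538, -0.7692).
‖u_2‖ = 4.2336, so e_2 = (0.9448, 0.2725, -0.1817).
Qᵀb = (1.9415, 2.4711).
Back-substitute: x_2 = 2.4711/4.2336 = 0.5837.
x_1 = (1.9415 + 3.3282·0.5837)/3.6056 = 1.0773.

x = (1.0773, 0.5837)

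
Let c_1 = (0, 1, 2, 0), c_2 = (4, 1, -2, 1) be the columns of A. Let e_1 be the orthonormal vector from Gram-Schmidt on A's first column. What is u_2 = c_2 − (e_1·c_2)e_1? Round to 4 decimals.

c_1 = (0, 1, 2, 0); ‖c_1‖ = 2.2361, so e_1 = (0.0000, 0.4472, 0.8944, 0.0000).
e_1·c_2 = 0.0000·4 + 0.4472·1 + 0.8944·(-2) + 0.0000·1 = -1.3416.
u_2 = c_2 + 1.3416·e_1 = (4.0000, 1.6000, -0.8000, 1.0000).

u_2 = (4.0000, 1.6000, -0.8000, 1.0000)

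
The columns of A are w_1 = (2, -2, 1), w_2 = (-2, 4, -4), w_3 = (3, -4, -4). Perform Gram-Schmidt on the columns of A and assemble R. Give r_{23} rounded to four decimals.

w_1 = (2, -2, 1); ‖w_1‖ = 3.0000, so e_1 = (0.6667, -0.6667, 0.3333).
e_1·w_2 = 0.6667·(-2) + (-0.6667)·4 + 0.3333·(-4) = -5.3333.
u_2 = w_2 + 5.3333·e_1 = (1.5556, 0.4444, -2.2222).
‖u_2‖ = 2.7487, so e_2 = (0.5659, 0.1617, -0.8085).
r_{23} = e_2·w_3 = 4.2848.

r_{23} = 4.2848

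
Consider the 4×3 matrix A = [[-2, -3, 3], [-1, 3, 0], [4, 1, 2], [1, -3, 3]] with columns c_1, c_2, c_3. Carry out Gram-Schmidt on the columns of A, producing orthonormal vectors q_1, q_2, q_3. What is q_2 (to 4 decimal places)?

c_1 = (-2, -1, 4, 1); ‖c_1‖ = 4.6904, so q_1 = (-0.4264, -0.2132, 0.8528, 0.2132).
q_1·c_2 = (-0.4264)·(-3) + (-0.2132)·3 + 0.8528·1 + 0.2132·(-3) = 0.8528.
u_2 = c_2 − 0.8528·q_1 = (-2.6364, 3.1818, 0.2727, -3.1818).
‖u_2‖ = 5.2223, so q_2 = (-0.5048, 0.6093, 0.0522, -0.6093).

q_2 = (-0.5048, 0.6093, 0.0522, -0.6093)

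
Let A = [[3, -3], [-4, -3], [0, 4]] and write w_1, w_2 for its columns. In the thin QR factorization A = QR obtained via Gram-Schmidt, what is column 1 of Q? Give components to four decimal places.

w_1 = (3, -4, 0); ‖w_1‖ = 5.0000, so e_1 = (0.6000, -0.8000, 0.0000).

e_1 = (0.6000, -0.8000, 0.0000)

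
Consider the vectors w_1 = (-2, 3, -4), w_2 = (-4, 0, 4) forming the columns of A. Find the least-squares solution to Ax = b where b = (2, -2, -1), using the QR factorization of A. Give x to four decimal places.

w_1 = (-2, 3, -4); ‖w_1‖ = 5.3852, so e_1 = (-0.3714, 0.5571, -0.7428).
e_1·w_2 = (-0.3714)·(-4) + 0.5571·0 + (-0.7428)·4 = -1.4856.
u_2 = w_2 + 1.4856·e_1 = (-4.5517, 0.8276, 2.8966).
‖u_2‖ = 5.4583, so e_2 = (-0.8339, 0.1516, 0.5307).
Qᵀb = (-1.1142, -2.5017).
Back-substitute: x_2 = -2.5017/5.4583 = -0.4583.
x_1 = (-1.1142 + 1.4856·(-0.4583))/5.3852 = -0.3333.

x = (-0.3333, -0.4583)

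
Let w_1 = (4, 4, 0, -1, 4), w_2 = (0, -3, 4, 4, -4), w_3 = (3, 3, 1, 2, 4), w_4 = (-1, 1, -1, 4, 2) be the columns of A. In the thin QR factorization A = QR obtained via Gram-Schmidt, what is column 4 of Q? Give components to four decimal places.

q_4 = (0.1563, 0.4662, -0.5713, 0.3979, -0.5230)

w_1 = (4, 4, 0, -1, 4); ‖w_1‖ = 7.0000, so q_1 = (0.5714, 0.5714, 0.0000, -0.1429, 0.5714).
q_1·w_2 = 0.5714·0 + 0.5714·(-3) + 0.0000·4 + (-0.1429)·4 + 0.5714·(-4) = -4.5714.
u_2 = w_2 + 4.5714·q_1 = (2.6122, -0.3878, 4.0000, 3.3469, -1.3878).
‖u_2‖ = 6.0085, so q_2 = (0.4348, -0.0645, 0.6657, 0.5570, -0.2310).
q_1·w_3 = 0.5714·3 + 0.5714·3 + 0.0000·1 + (-0.1429)·2 + 0.5714·4 = 5.4286; q_2·w_3 = 0.4348·3 + (-0.0645)·3 + 0.6657·1 + 0.5570·2 + (-0.2310)·4 = 1.9666.
u_3 = w_3 − 5.4286·q_1 − 1.9666·q_2 = (-0.9570, 0.0249, -0.3092, 1.6800, 1.3522).
‖u_3‖ = 2.3797, so q_3 = (-0.4022, 0.0105, -0.1299, 0.7060, 0.5682).
q_1·w_4 = 0.5714·(-1) + 0.5714·1 + 0.0000·(-1) + (-0.1429)·4 + 0.5714·2 = 0.5714; q_2·w_4 = 0.4348·(-1) + (-0.0645)·1 + 0.6657·(-1) + 0.5570·4 + (-0.2310)·2 = 0.6012; q_3·w_4 = (-0.4022)·(-1) + 0.0105·1 + (-0.1299)·(-1) + 0.7060·4 + 0.5682·2 = 4.5029.
u_4 = w_4 − 0.5714·q_1 − 0.6012·q_2 − 4.5029·q_3 = (0.2230, 0.6652, -0.8151, 0.5678, -0.7463).
‖u_4‖ = 1.4269, so q_4 = (0.1563, 0.4662, -0.5713, 0.3979, -0.5230).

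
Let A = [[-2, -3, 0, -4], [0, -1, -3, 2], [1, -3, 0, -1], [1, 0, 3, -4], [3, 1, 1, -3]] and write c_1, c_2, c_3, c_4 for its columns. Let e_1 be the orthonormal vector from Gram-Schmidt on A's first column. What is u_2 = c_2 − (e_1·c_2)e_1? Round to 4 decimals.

c_1 = (-2, 0, 1, 1, 3); ‖c_1‖ = 3.8730, so e_1 = (-0.5164, 0.0000, 0.2582, 0.2582, 0.7746).
e_1·c_2 = (-0.5164)·(-3) + 0.0000·(-1) + 0.2582·(-3) + 0.2582·0 + 0.7746·1 = 1.5492.
u_2 = c_2 − 1.5492·e_1 = (-2.2000, -1.0000, -3.4000, -0.4000, -0.2000).

u_2 = (-2.2000, -1.0000, -3.4000, -0.4000, -0.2000)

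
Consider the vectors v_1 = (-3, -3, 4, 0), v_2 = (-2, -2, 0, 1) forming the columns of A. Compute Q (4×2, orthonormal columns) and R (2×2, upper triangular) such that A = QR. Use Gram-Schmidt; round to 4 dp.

Q = [[-0.5145, -0.4312], [-0.5145, -0.4312], [0.6860, -0.6468], [0.0000, 0.4581]], R = [[5.8310, 2.0580], [0.0000, 2.1828]]

e_1 = v_1/‖v_1‖ = (-3, -3, 4, 0)/5.8310 = (-0.5145, -0.5145, 0.6860, 0.0000).
r_{12} = e_1·v_2 = 2.0580.
u_2 = v_2 − 2.0580·e_1 = (-0.9412, -0.9412, -1.4118, 1.0000).
‖u_2‖ = 2.1828, so e_2 = (-0.4312, -0.4312, -0.6468, 0.4581).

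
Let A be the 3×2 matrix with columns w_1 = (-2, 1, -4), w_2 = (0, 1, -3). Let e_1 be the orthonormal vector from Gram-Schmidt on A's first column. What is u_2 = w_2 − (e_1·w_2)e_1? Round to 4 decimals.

e_1 = w_1/‖w_1‖ = (-2, 1, -4)/4.5826 = (-0.4364, 0.2182, -0.8729).
r_{12} = e_1·w_2 = 2.8368.
u_2 = w_2 − 2.8368·e_1 = (1.2381, 0.3810, -0.5238).

u_2 = (1.2381, 0.3810, -0.5238)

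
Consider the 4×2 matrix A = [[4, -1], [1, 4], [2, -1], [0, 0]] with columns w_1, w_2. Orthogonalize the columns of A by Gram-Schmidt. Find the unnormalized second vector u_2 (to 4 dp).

u_2 = (-0.6190, 4.0952, -0.8095, 0.0000)

w_1 = (4, 1, 2, 0); ‖w_1‖ = 4.5826, so q_1 = (0.8729, 0.2182, 0.4364, 0.0000).
q_1·w_2 = 0.8729·(-1) + 0.2182·4 + 0.4364·(-1) + 0.0000·0 = -0.4364.
u_2 = w_2 + 0.4364·q_1 = (-0.6190, 4.0952, -0.8095, 0.0000).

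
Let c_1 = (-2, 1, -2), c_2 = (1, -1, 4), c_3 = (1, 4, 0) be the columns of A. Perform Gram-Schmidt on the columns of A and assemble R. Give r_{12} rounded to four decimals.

c_1 = (-2, 1, -2); ‖c_1‖ = 3.0000, so q_1 = (-0.6667, 0.3333, -0.6667).
r_{12} = q_1·c_2 = -3.6667.

r_{12} = -3.6667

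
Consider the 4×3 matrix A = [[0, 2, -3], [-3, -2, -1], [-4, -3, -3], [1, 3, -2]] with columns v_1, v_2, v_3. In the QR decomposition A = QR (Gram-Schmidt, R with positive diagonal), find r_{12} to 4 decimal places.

v_1 = (0, -3, -4, 1); ‖v_1‖ = 5.0990, so q_1 = (0.0000, -0.5883, -0.7845, 0.1961).
r_{12} = q_1·v_2 = 4.1184.

r_{12} = 4.1184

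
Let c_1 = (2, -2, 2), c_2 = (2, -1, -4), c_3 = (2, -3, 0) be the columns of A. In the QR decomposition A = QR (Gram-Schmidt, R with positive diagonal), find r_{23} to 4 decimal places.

c_1 = (2, -2, 2); ‖c_1‖ = 3.4641, so q_1 = (0.5774, -0.5774, 0.5774).
q_1·c_2 = 0.5774·2 + (-0.5774)·(-1) + 0.5774·(-4) = -0.5774.
u_2 = c_2 + 0.5774·q_1 = (2.3333, -1.3333, -3.6667).
‖u_2‖ = 4.5461, so q_2 = (0.5133, -0.2933, -0.8066).
r_{23} = q_2·c_3 = 1.9064.

r_{23} = 1.9064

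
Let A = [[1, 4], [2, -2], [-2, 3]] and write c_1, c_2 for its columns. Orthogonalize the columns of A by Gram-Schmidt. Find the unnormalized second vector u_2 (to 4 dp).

u_2 = (4.6667, -0.6667, 1.6667)

e_1 = c_1/‖c_1‖ = (1, 2, -2)/3.0000 = (0.3333, 0.6667, -0.6667).
r_{12} = e_1·c_2 = -2.0000.
u_2 = c_2 + 2.0000·e_1 = (4.6667, -0.6667, 1.6667).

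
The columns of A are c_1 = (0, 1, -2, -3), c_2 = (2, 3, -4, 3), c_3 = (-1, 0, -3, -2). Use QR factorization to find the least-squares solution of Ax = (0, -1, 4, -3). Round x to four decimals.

q_1 = c_1/‖c_1‖ = (0, 1, -2, -3)/3.7417 = (0.0000, 0.2673, -0.5345, -0.8018).
r_{12} = q_1·c_2 = 0.5345.
u_2 = c_2 − 0.5345·q_1 = (2.0000, 2.8571, -3.7143, 3.4286).
‖u_2‖ = 6.1412, so q_2 = (0.3257, 0.4652, -0.6048, 0.5583).
r_{13} = q_1·c_3 = 3.2071; r_{23} = q_2·c_3 = 0.3722.
u_3 = c_3 − 3.2071·q_1 − 0.3722·q_2 = (-1.1212, -1.0303, -1.0606, 0.3636).
‖u_3‖ = 1.8910, so q_3 = (-0.5929, -0.5449, -0.5609, 0.1923).
Qᵀb = (0.0000, -4.5594, -2.2756).
Back-substitute: x_3 = -2.2756/1.8910 = -1.2034.
x_2 = (-4.5594 − 0.3722·(-1.2034))/6.1412 = -0.6695.
x_1 = (0.0000 − 0.5345·(-0.6695) − 3.2071·(-1.2034))/3.7417 = 1.1271.

x = (1.1271, -0.6695, -1.2034)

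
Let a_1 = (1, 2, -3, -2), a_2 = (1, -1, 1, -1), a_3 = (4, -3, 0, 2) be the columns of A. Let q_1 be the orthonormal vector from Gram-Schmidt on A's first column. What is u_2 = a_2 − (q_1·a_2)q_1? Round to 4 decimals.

u_2 = (1.1111, -0.7778, 0.6667, -1.2222)

a_1 = (1, 2, -3, -2); ‖a_1‖ = 4.2426, so q_1 = (0.2357, 0.4714, -0.7071, -0.4714).
q_1·a_2 = 0.2357·1 + 0.4714·(-1) + (-0.7071)·1 + (-0.4714)·(-1) = -0.4714.
u_2 = a_2 + 0.4714·q_1 = (1.1111, -0.7778, 0.6667, -1.2222).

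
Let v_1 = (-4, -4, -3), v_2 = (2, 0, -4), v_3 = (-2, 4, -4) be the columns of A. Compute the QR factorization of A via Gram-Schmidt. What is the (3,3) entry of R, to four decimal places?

v_1 = (-4, -4, -3); ‖v_1‖ = 6.4031, so q_1 = (-0.6247, -0.6247, -0.4685).
q_1·v_2 = (-0.6247)·2 + (-0.6247)·0 + (-0.4685)·(-4) = 0.6247.
u_2 = v_2 − 0.6247·q_1 = (2.3902, 0.3902, -3.7073).
‖u_2‖ = 4.4283, so q_2 = (0.5398, 0.0881, -0.8372).
q_1·v_3 = (-0.6247)·(-2) + (-0.6247)·4 + (-0.4685)·(-4) = 0.6247; q_2·v_3 = 0.5398·(-2) + 0.0881·4 + (-0.8372)·(-4) = 2.6217.
u_3 = v_3 − 0.6247·q_1 − 2.6217·q_2 = (-3.0249, 4.1592, -1.5124).
r_{33} = ‖u_3‖ = 5.3606.

r_{33} = 5.3606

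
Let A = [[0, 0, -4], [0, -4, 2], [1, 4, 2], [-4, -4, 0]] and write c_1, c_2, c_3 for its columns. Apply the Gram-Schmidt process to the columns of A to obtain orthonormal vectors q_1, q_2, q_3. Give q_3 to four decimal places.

q_3 = (-0.8245, 0.3330, 0.4439, 0.1110)

c_1 = (0, 0, 1, -4); ‖c_1‖ = 4.1231, so q_1 = (0.0000, 0.0000, 0.2425, -0.9701).
q_1·c_2 = 0.0000·0 + 0.0000·(-4) + 0.2425·4 + (-0.9701)·(-4) = 4.8507.
u_2 = c_2 − 4.8507·q_1 = (0.0000, -4.0000, 2.8235, 0.7059).
‖u_2‖ = 4.9468, so q_2 = (0.0000, -0.8086, 0.5708, 0.1427).
q_1·c_3 = 0.0000·(-4) + 0.0000·2 + 0.2425·2 + (-0.9701)·0 = 0.4851; q_2·c_3 = 0.0000·(-4) + (-0.8086)·2 + 0.5708·2 + 0.1427·0 = -0.4757.
u_3 = c_3 − 0.4851·q_1 + 0.4757·q_2 = (-4.0000, 1.6154, 2.1538, 0.5385).
‖u_3‖ = 4.8516, so q_3 = (-0.8245, 0.3330, 0.4439, 0.1110).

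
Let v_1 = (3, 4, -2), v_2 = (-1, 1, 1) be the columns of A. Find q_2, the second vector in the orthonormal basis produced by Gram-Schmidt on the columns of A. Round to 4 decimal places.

q_1 = v_1/‖v_1‖ = (3, 4, -2)/5.3852 = (0.5571, 0.7428, -0.3714).
r_{12} = q_1·v_2 = -0.1857.
u_2 = v_2 + 0.1857·q_1 = (-0.8966, 1.1379, 0.9310).
‖u_2‖ = 1.7221, so q_2 = (-0.5206, 0.6608, 0.5406).

q_2 = (-0.5206, 0.6608, 0.5406)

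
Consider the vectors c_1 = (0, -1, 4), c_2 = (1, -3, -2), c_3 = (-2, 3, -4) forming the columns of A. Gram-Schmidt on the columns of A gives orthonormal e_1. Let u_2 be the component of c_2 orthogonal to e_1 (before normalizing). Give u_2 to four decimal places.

u_2 = (1.0000, -3.2941, -0.8235)

e_1 = c_1/‖c_1‖ = (0, -1, 4)/4.1231 = (0.0000, -0.2425, 0.9701).
r_{12} = e_1·c_2 = -1.2127.
u_2 = c_2 + 1.2127·e_1 = (1.0000, -3.2941, -0.8235).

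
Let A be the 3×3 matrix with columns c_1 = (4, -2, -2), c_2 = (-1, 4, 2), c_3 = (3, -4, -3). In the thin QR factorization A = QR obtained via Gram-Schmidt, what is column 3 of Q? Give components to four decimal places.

c_1 = (4, -2, -2); ‖c_1‖ = 4.8990, so q_1 = (0.8165, -0.4082, -0.4082).
q_1·c_2 = 0.8165·(-1) + (-0.4082)·4 + (-0.4082)·2 = -3.2660.
u_2 = c_2 + 3.2660·q_1 = (1.6667, 2.6667, 0.6667).
‖u_2‖ = 3.2146, so q_2 = (0.5185, 0.8296, 0.2074).
q_1·c_3 = 0.8165·3 + (-0.4082)·(-4) + (-0.4082)·(-3) = 5.3072; q_2·c_3 = 0.5185·3 + 0.8296·(-4) + 0.2074·(-3) = -2.3850.
u_3 = c_3 − 5.3072·q_1 + 2.3850·q_2 = (-0.0968, 0.1452, -0.3387).
‖u_3‖ = 0.3810, so q_3 = (-0.2540, 0.3810, -0.8890).

q_3 = (-0.2540, 0.3810, -0.8890)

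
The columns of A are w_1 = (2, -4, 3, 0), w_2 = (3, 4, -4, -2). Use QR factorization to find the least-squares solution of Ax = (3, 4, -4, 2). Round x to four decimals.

x = (-0.2144, 0.7174)

q_1 = w_1/‖w_1‖ = (2, -4, 3, 0)/5.3852 = (0.3714, -0.7428, 0.5571, 0.0000).
r_{12} = q_1·w_2 = -4.0853.
u_2 = w_2 + 4.0853·q_1 = (4.5172, 0.9655, -1.7241, -2.0000).
‖u_2‖ = 5.3207, so q_2 = (0.8490, 0.1815, -0.3240, -0.3759).
Qᵀb = (-4.0853, 3.8172).
Back-substitute: x_2 = 3.8172/5.3207 = 0.7174.
x_1 = (-4.0853 + 4.0853·0.7174)/5.3852 = -0.2144.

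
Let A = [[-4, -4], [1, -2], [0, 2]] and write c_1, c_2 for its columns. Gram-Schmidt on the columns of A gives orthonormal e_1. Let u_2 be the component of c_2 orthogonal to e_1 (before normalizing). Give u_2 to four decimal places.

u_2 = (-0.7059, -2.8235, 2.0000)

e_1 = c_1/‖c_1‖ = (-4, 1, 0)/4.1231 = (-0.9701, 0.2425, 0.0000).
r_{12} = e_1·c_2 = 3.3955.
u_2 = c_2 − 3.3955·e_1 = (-0.7059, -2.8235, 2.0000).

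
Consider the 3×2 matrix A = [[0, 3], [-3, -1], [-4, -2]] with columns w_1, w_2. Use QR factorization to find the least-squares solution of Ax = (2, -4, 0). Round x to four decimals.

x = (0.2533, 0.5153)

w_1 = (0, -3, -4); ‖w_1‖ = 5.0000, so q_1 = (0.0000, -0.6000, -0.8000).
q_1·w_2 = 0.0000·3 + (-0.6000)·(-1) + (-0.8000)·(-2) = 2.2000.
u_2 = w_2 − 2.2000·q_1 = (3.0000, 0.3200, -0.2400).
‖u_2‖ = 3.0265, so q_2 = (0.9912, 0.1057, -0.0793).
Qᵀb = (2.4000, 1.5595).
Back-substitute: x_2 = 1.5595/3.0265 = 0.5153.
x_1 = (2.4000 − 2.2000·0.5153)/5.0000 = 0.2533.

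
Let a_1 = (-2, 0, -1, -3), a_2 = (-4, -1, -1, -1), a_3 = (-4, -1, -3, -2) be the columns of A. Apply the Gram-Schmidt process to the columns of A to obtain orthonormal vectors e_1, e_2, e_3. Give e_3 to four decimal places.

a_1 = (-2, 0, -1, -3); ‖a_1‖ = 3.7417, so e_1 = (-0.5345, 0.0000, -0.2673, -0.8018).
e_1·a_2 = (-0.5345)·(-4) + 0.0000·(-1) + (-0.2673)·(-1) + (-0.8018)·(-1) = 3.2071.
u_2 = a_2 − 3.2071·e_1 = (-2.2857, -1.0000, -0.1429, 1.5714).
‖u_2‖ = 2.9520, so e_2 = (-0.7743, -0.3388, -0.0484, 0.5323).
e_1·a_3 = (-0.5345)·(-4) + 0.0000·(-1) + (-0.2673)·(-3) + (-0.8018)·(-2) = 4.5434; e_2·a_3 = (-0.7743)·(-4) + (-0.3388)·(-1) + (-0.0484)·(-3) + 0.5323·(-2) = 2.5165.
u_3 = a_3 − 4.5434·e_1 − 2.5165·e_2 = (0.3770, -0.1475, -1.6639, 0.3033).
‖u_3‖ = 1.7391, so e_3 = (0.2168, -0.0848, -0.9568, 0.1744).

e_3 = (0.2168, -0.0848, -0.9568, 0.1744)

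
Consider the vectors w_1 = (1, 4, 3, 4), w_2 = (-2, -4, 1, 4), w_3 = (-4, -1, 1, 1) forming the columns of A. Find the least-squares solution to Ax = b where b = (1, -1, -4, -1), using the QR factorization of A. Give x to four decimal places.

x = (-0.4672, 0.0938, -0.5295)

w_1 = (1, 4, 3, 4); ‖w_1‖ = 6.4807, so q_1 = (0.1543, 0.6172, 0.4629, 0.6172).
q_1·w_2 = 0.1543·(-2) + 0.6172·(-4) + 0.4629·1 + 0.6172·4 = 0.1543.
u_2 = w_2 − 0.1543·q_1 = (-2.0238, -4.0952, 0.9286, 3.9048).
‖u_2‖ = 6.0808, so q_2 = (-0.3328, -0.6735, 0.1527, 0.6421).
q_1·w_3 = 0.1543·(-4) + 0.6172·(-1) + 0.4629·1 + 0.6172·1 = -0.1543; q_2·w_3 = (-0.3328)·(-4) + (-0.6735)·(-1) + 0.1527·1 + 0.6421·1 = 2.7996.
u_3 = w_3 + 0.1543·q_1 − 2.7996·q_2 = (-3.0444, 0.9807, 0.6439, -0.7025).
‖u_3‖ = 3.3374, so q_3 = (-0.9122, 0.2938, 0.1929, -0.2105).
Qᵀb = (-2.9318, -0.9123, -1.7673).
Back-substitute: x_3 = -1.7673/3.3374 = -0.5295.
x_2 = (-0.9123 − 2.7996·(-0.5295))/6.0808 = 0.0938.
x_1 = (-2.9318 − 0.1543·0.0938 + 0.1543·(-0.5295))/6.4807 = -0.4672.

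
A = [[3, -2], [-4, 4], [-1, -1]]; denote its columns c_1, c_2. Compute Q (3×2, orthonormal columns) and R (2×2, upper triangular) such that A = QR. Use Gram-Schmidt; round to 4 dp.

Q = [[0.5883, 0.2105], [-0.7845, 0.3828], [-0.1961, -0.8995]], R = [[5.0990, -4.1184], [0.0000, 2.0096]]

c_1 = (3, -4, -1); ‖c_1‖ = 5.0990, so e_1 = (0.5883, -0.7845, -0.1961).
e_1·c_2 = 0.5883·(-2) + (-0.7845)·4 + (-0.1961)·(-1) = -4.1184.
u_2 = c_2 + 4.1184·e_1 = (0.4231, 0.7692, -1.8077).
‖u_2‖ = 2.0096, so e_2 = (0.2105, 0.3828, -0.8995).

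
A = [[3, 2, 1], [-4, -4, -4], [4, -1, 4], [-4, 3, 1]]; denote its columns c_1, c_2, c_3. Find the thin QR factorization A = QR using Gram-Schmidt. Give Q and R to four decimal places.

c_1 = (3, -4, 4, -4); ‖c_1‖ = 7.5498, so q_1 = (0.3974, -0.5298, 0.5298, -0.5298).
q_1·c_2 = 0.3974·2 + (-0.5298)·(-4) + 0.5298·(-1) + (-0.5298)·3 = 0.7947.
u_2 = c_2 − 0.7947·q_1 = (1.6842, -3.5789, -1.4211, 3.4211).
‖u_2‖ = 5.4193, so q_2 = (0.3108, -0.6604, -0.2622, 0.6313).
q_1·c_3 = 0.3974·1 + (-0.5298)·(-4) + 0.5298·4 + (-0.5298)·1 = 4.1061; q_2·c_3 = 0.3108·1 + (-0.6604)·(-4) + (-0.2622)·4 + 0.6313·1 = 2.5348.
u_3 = c_3 − 4.1061·q_1 − 2.5348·q_2 = (-1.4194, -0.1505, 2.4892, 1.5753).
‖u_3‖ = 3.2734, so q_3 = (-0.4336, -0.0460, 0.7605, 0.4812).

Q = [[0.3974, 0.3108, -0.4336], [-0.5298, -0.6604, -0.0460], [0.5298, -0.2622, 0.7605], [-0.5298, 0.6313, 0.4812]], R = [[7.5498, 0.7947, 4.1061], [0.0000, 5.4193, 2.5348], [0.0000, 0.0000, 3.2734]]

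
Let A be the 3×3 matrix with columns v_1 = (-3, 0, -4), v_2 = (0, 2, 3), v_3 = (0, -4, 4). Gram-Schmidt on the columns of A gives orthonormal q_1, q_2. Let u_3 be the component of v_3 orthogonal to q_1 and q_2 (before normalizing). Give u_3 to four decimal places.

u_3 = (-2.6519, -2.9834, 1.9890)

v_1 = (-3, 0, -4); ‖v_1‖ = 5.0000, so q_1 = (-0.6000, 0.0000, -0.8000).
q_1·v_2 = (-0.6000)·0 + 0.0000·2 + (-0.8000)·3 = -2.4000.
u_2 = v_2 + 2.4000·q_1 = (-1.4400, 2.0000, 1.0800).
‖u_2‖ = 2.6907, so q_2 = (-0.5352, 0.7433, 0.4014).
q_1·v_3 = (-0.6000)·0 + 0.0000·(-4) + (-0.8000)·4 = -3.2000; q_2·v_3 = (-0.5352)·0 + 0.7433·(-4) + 0.4014·4 = -1.3677.
u_3 = v_3 + 3.2000·q_1 + 1.3677·q_2 = (-2.6519, -2.9834, 1.9890).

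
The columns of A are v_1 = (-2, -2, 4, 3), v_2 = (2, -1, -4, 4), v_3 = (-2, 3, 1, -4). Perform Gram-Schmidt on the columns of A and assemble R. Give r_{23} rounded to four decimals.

r_{23} = -4.8091

v_1 = (-2, -2, 4, 3); ‖v_1‖ = 5.7446, so e_1 = (-0.3482, -0.3482, 0.6963, 0.5222).
e_1·v_2 = (-0.3482)·2 + (-0.3482)·(-1) + 0.6963·(-4) + 0.5222·4 = -1.0445.
u_2 = v_2 + 1.0445·e_1 = (1.6364, -1.3636, -3.2727, 4.5455).
‖u_2‖ = 5.9924, so e_2 = (0.2731, -0.2276, -0.5461, 0.7585).
r_{23} = e_2·v_3 = -4.8091.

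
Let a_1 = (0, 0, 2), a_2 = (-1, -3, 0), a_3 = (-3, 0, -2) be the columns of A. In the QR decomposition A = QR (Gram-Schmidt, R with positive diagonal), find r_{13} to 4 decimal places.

r_{13} = -2.0000

q_1 = a_1/‖a_1‖ = (0, 0, 2)/2.0000 = (0.0000, 0.0000, 1.0000).
r_{13} = q_1·a_3 = -2.0000.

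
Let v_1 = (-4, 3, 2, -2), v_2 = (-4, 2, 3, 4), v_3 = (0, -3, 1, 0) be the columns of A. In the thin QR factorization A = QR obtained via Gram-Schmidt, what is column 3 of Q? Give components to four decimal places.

v_1 = (-4, 3, 2, -2); ‖v_1‖ = 5.7446, so q_1 = (-0.6963, 0.5222, 0.3482, -0.3482).
q_1·v_2 = (-0.6963)·(-4) + 0.5222·2 + 0.3482·3 + (-0.3482)·4 = 3.4816.
u_2 = v_2 − 3.4816·q_1 = (-1.5758, 0.1818, 1.7879, 5.2121).
‖u_2‖ = 5.7340, so q_2 = (-0.2748, 0.0317, 0.3118, 0.9090).
q_1·v_3 = (-0.6963)·0 + 0.5222·(-3) + 0.3482·1 + (-0.3482)·0 = -1.2185; q_2·v_3 = (-0.2748)·0 + 0.0317·(-3) + 0.3118·1 + 0.9090·0 = 0.2167.
u_3 = v_3 + 1.2185·q_1 − 0.2167·q_2 = (-0.7889, -2.3705, 1.3567, -0.6212).
‖u_3‖ = 2.9100, so q_3 = (-0.2711, -0.8146, 0.4662, -0.2135).

q_3 = (-0.2711, -0.8146, 0.4662, -0.2135)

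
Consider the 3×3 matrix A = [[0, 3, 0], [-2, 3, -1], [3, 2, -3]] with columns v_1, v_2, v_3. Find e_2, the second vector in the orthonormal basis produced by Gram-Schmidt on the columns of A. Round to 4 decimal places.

e_2 = (0.6396, 0.6396, 0.4264)

v_1 = (0, -2, 3); ‖v_1‖ = 3.6056, so e_1 = (0.0000, -0.5547, 0.8321).
e_1·v_2 = 0.0000·3 + (-0.5547)·3 + 0.8321·2 = 0.0000.
u_2 = v_2 + 0.0000·e_1 = (3.0000, 3.0000, 2.0000).
‖u_2‖ = 4.6904, so e_2 = (0.6396, 0.6396, 0.4264).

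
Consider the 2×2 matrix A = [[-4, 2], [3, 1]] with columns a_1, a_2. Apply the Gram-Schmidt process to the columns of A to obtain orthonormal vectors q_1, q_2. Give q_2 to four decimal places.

a_1 = (-4, 3); ‖a_1‖ = 5.0000, so q_1 = (-0.8000, 0.6000).
q_1·a_2 = (-0.8000)·2 + 0.6000·1 = -1.0000.
u_2 = a_2 + 1.0000·q_1 = (1.2000, 1.6000).
‖u_2‖ = 2.0000, so q_2 = (0.6000, 0.8000).

q_2 = (0.6000, 0.8000)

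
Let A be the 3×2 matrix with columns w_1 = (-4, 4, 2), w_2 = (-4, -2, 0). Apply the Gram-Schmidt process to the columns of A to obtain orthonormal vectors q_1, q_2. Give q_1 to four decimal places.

w_1 = (-4, 4, 2); ‖w_1‖ = 6.0000, so q_1 = (-0.6667, 0.6667, 0.3333).

q_1 = (-0.6667, 0.6667, 0.3333)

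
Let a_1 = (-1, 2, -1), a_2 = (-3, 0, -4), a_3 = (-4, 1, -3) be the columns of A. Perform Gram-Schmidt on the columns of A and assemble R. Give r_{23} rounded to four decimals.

r_{23} = 3.2904

a_1 = (-1, 2, -1); ‖a_1‖ = 2.4495, so e_1 = (-0.4082, 0.8165, -0.4082).
e_1·a_2 = (-0.4082)·(-3) + 0.8165·0 + (-0.4082)·(-4) = 2.8577.
u_2 = a_2 − 2.8577·e_1 = (-1.8333, -2.3333, -2.8333).
‖u_2‖ = 4.1028, so e_2 = (-0.4468, -0.5687, -0.6906).
r_{23} = e_2·a_3 = 3.2904.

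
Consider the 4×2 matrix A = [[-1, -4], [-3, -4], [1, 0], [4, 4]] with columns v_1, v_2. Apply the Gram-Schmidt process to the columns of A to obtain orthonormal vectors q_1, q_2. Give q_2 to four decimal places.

q_2 = (-0.8868, -0.1400, -0.3734, -0.2334)

v_1 = (-1, -3, 1, 4); ‖v_1‖ = 5.1962, so q_1 = (-0.1925, -0.5774, 0.1925, 0.7698).
q_1·v_2 = (-0.1925)·(-4) + (-0.5774)·(-4) + 0.1925·0 + 0.7698·4 = 6.1584.
u_2 = v_2 − 6.1584·q_1 = (-2.8148, -0.4444, -1.1852, -0.7407).
‖u_2‖ = 3.1740, so q_2 = (-0.8868, -0.1400, -0.3734, -0.2334).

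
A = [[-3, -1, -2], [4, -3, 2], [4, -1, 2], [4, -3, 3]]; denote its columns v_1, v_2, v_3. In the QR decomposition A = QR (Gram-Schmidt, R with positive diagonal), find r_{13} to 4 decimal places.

v_1 = (-3, 4, 4, 4); ‖v_1‖ = 7.5498, so q_1 = (-0.3974, 0.5298, 0.5298, 0.5298).
r_{13} = q_1·v_3 = 4.5034.

r_{13} = 4.5034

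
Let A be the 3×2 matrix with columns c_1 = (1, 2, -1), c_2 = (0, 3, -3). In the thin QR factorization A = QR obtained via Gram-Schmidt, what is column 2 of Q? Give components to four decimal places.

q_2 = (-0.7071, 0.0000, -0.7071)

q_1 = c_1/‖c_1‖ = (1, 2, -1)/2.4495 = (0.4082, 0.8165, -0.4082).
r_{12} = q_1·c_2 = 3.6742.
u_2 = c_2 − 3.6742·q_1 = (-1.5000, 0.0000, -1.5000).
‖u_2‖ = 2.1213, so q_2 = (-0.7071, 0.0000, -0.7071).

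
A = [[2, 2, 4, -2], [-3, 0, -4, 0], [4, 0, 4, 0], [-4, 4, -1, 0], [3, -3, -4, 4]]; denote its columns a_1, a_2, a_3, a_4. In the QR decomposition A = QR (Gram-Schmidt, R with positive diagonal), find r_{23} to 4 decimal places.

a_1 = (2, -3, 4, -4, 3); ‖a_1‖ = 7.3485, so q_1 = (0.2722, -0.4082, 0.5443, -0.5443, 0.4082).
q_1·a_2 = 0.2722·2 + (-0.4082)·0 + 0.5443·0 + (-0.5443)·4 + 0.4082·(-3) = -2.8577.
u_2 = a_2 + 2.8577·q_1 = (2.7778, -1.1667, 1.5556, 2.4444, -1.8333).
‖u_2‖ = 4.5644, so q_2 = (0.6086, -0.2556, 0.3408, 0.5356, -0.4017).
r_{23} = q_2·a_3 = 5.8911.

r_{23} = 5.8911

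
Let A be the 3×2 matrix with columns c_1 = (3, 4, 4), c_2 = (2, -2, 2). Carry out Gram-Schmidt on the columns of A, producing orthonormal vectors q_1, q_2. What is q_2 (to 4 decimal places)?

q_2 = (0.4681, -0.7752, 0.4242)

q_1 = c_1/‖c_1‖ = (3, 4, 4)/6.4031 = (0.4685, 0.6247, 0.6247).
r_{12} = q_1·c_2 = 0.9370.
u_2 = c_2 − 0.9370·q_1 = (1.5610, -2.5854, 1.4146).
‖u_2‖ = 3.3350, so q_2 = (0.4681, -0.7752, 0.4242).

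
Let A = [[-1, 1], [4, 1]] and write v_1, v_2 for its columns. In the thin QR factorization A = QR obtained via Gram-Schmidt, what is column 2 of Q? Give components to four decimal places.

q_2 = (0.9701, 0.2425)

q_1 = v_1/‖v_1‖ = (-1, 4)/4.1231 = (-0.2425, 0.9701).
r_{12} = q_1·v_2 = 0.7276.
u_2 = v_2 − 0.7276·q_1 = (1.1765, 0.2941).
‖u_2‖ = 1.2127, so q_2 = (0.9701, 0.2425).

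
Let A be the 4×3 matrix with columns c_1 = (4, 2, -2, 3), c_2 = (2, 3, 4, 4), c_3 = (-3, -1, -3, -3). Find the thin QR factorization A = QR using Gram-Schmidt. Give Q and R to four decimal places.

c_1 = (4, 2, -2, 3); ‖c_1‖ = 5.7446, so q_1 = (0.6963, 0.3482, -0.3482, 0.5222).
q_1·c_2 = 0.6963·2 + 0.3482·3 + (-0.3482)·4 + 0.5222·4 = 3.1334.
u_2 = c_2 − 3.1334·q_1 = (-0.1818, 1.9091, 5.0909, 2.3636).
‖u_2‖ = 5.9314, so q_2 = (-0.0307, 0.3219, 0.8583, 0.3985).
q_1·c_3 = 0.6963·(-3) + 0.3482·(-1) + (-0.3482)·(-3) + 0.5222·(-3) = -2.9593; q_2·c_3 = (-0.0307)·(-3) + 0.3219·(-1) + 0.8583·(-3) + 0.3985·(-3) = -4.0003.
u_3 = c_3 + 2.9593·q_1 + 4.0003·q_2 = (-1.0620, 1.3178, -0.5969, 0.1395).
‖u_3‖ = 1.8001, so q_3 = (-0.5900, 0.7321, -0.3316, 0.0775).

Q = [[0.6963, -0.0307, -0.5900], [0.3482, 0.3219, 0.7321], [-0.3482, 0.8583, -0.3316], [0.5222, 0.3985, 0.0775]], R = [[5.7446, 3.1334, -2.9593], [0.0000, 5.9314, -4.0003], [0.0000, 0.0000, 1.8001]]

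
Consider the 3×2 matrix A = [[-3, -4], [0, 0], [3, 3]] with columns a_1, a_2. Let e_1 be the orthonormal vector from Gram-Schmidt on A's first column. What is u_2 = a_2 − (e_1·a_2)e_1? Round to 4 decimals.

a_1 = (-3, 0, 3); ‖a_1‖ = 4.2426, so e_1 = (-0.7071, 0.0000, 0.7071).
e_1·a_2 = (-0.7071)·(-4) + 0.0000·0 + 0.7071·3 = 4.9497.
u_2 = a_2 − 4.9497·e_1 = (-0.5000, 0.0000, -0.5000).

u_2 = (-0.5000, 0.0000, -0.5000)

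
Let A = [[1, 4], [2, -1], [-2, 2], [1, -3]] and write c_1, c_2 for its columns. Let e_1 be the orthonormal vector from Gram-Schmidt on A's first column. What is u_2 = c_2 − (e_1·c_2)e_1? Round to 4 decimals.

c_1 = (1, 2, -2, 1); ‖c_1‖ = 3.1623, so e_1 = (0.3162, 0.6325, -0.6325, 0.3162).
e_1·c_2 = 0.3162·4 + 0.6325·(-1) + (-0.6325)·2 + 0.3162·(-3) = -1.5811.
u_2 = c_2 + 1.5811·e_1 = (4.5000, 0.0000, 1.0000, -2.5000).

u_2 = (4.5000, 0.0000, 1.0000, -2.5000)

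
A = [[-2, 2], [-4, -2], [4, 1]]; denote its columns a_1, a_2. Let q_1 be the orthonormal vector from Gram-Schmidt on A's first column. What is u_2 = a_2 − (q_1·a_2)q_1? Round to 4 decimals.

u_2 = (2.4444, -1.1111, 0.1111)

a_1 = (-2, -4, 4); ‖a_1‖ = 6.0000, so q_1 = (-0.3333, -0.6667, 0.6667).
q_1·a_2 = (-0.3333)·2 + (-0.6667)·(-2) + 0.6667·1 = 1.3333.
u_2 = a_2 − 1.3333·q_1 = (2.4444, -1.1111, 0.1111).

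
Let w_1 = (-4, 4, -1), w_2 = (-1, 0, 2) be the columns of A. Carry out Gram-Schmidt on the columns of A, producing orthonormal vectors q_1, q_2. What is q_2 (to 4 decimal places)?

q_2 = (-0.3430, -0.1098, 0.9329)

w_1 = (-4, 4, -1); ‖w_1‖ = 5.7446, so q_1 = (-0.6963, 0.6963, -0.1741).
q_1·w_2 = (-0.6963)·(-1) + 0.6963·0 + (-0.1741)·2 = 0.3482.
u_2 = w_2 − 0.3482·q_1 = (-0.7576, -0.2424, 2.0606).
‖u_2‖ = 2.2088, so q_2 = (-0.3430, -0.1098, 0.9329).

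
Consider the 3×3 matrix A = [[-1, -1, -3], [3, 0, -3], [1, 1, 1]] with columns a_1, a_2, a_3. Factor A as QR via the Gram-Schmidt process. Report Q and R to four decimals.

a_1 = (-1, 3, 1); ‖a_1‖ = 3.3166, so e_1 = (-0.3015, 0.9045, 0.3015).
e_1·a_2 = (-0.3015)·(-1) + 0.9045·0 + 0.3015·1 = 0.6030.
u_2 = a_2 − 0.6030·e_1 = (-0.8182, -0.5455, 0.8182).
‖u_2‖ = 1.2792, so e_2 = (-0.6396, -0.4264, 0.6396).
e_1·a_3 = (-0.3015)·(-3) + 0.9045·(-3) + 0.3015·1 = -1.5076; e_2·a_3 = (-0.6396)·(-3) + (-0.4264)·(-3) + 0.6396·1 = 3.8376.
u_3 = a_3 + 1.5076·e_1 − 3.8376·e_2 = (-1.0000, 0.0000, -1.0000).
‖u_3‖ = 1.4142, so e_3 = (-0.7071, 0.0000, -0.7071).

Q = [[-0.3015, -0.6396, -0.7071], [0.9045, -0.4264, 0.0000], [0.3015, 0.6396, -0.7071]], R = [[3.3166, 0.6030, -1.5076], [0.0000, 1.2792, 3.8376], [0.0000, 0.0000, 1.4142]]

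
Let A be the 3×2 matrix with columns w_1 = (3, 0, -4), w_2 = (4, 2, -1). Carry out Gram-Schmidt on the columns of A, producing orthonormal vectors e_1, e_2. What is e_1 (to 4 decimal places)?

e_1 = (0.6000, 0.0000, -0.8000)

w_1 = (3, 0, -4); ‖w_1‖ = 5.0000, so e_1 = (0.6000, 0.0000, -0.8000).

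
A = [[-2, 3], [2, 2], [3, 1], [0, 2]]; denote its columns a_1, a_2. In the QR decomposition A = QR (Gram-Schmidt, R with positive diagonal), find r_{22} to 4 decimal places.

a_1 = (-2, 2, 3, 0); ‖a_1‖ = 4.1231, so q_1 = (-0.4851, 0.4851, 0.7276, 0.0000).
q_1·a_2 = (-0.4851)·3 + 0.4851·2 + 0.7276·1 + 0.0000·2 = 0.2425.
u_2 = a_2 − 0.2425·q_1 = (3.1176, 1.8824, 0.8235, 2.0000).
r_{22} = ‖u_2‖ = 4.2357.

r_{22} = 4.2357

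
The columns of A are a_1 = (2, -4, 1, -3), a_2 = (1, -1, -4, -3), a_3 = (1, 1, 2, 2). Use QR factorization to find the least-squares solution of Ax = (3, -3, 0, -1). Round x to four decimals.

a_1 = (2, -4, 1, -3); ‖a_1‖ = 5.4772, so e_1 = (0.3651, -0.7303, 0.1826, -0.5477).
e_1·a_2 = 0.3651·1 + (-0.7303)·(-1) + 0.1826·(-4) + (-0.5477)·(-3) = 2.0083.
u_2 = a_2 − 2.0083·e_1 = (0.2667, 0.4667, -4.3667, -1.9000).
‖u_2‖ = 4.7924, so e_2 = (0.0556, 0.0974, -0.9112, -0.3965).
e_1·a_3 = 0.3651·1 + (-0.7303)·1 + 0.1826·2 + (-0.5477)·2 = -1.0954; e_2·a_3 = 0.0556·1 + 0.0974·1 + (-0.9112)·2 + (-0.3965)·2 = -2.4623.
u_3 = a_3 + 1.0954·e_1 + 2.4623·e_2 = (1.5370, 0.4398, -0.0435, 0.4238).
‖u_3‖ = 1.6545, so e_3 = (0.9290, 0.2658, -0.0263, 0.2562).
Qᵀb = (3.8341, 0.2713, 1.7334).
Back-substitute: x_3 = 1.7334/1.6545 = 1.0477.
x_2 = (0.2713 + 2.4623·1.0477)/4.7924 = 0.5949.
x_1 = (3.8341 − 2.0083·0.5949 + 1.0954·1.0477)/5.4772 = 0.6914.

x = (0.6914, 0.5949, 1.0477)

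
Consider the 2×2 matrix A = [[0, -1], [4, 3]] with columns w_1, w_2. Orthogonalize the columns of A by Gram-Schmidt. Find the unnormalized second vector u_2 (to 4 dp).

q_1 = w_1/‖w_1‖ = (0, 4)/4.0000 = (0.0000, 1.0000).
r_{12} = q_1·w_2 = 3.0000.
u_2 = w_2 − 3.0000·q_1 = (-1.0000, 0.0000).

u_2 = (-1.0000, 0.0000)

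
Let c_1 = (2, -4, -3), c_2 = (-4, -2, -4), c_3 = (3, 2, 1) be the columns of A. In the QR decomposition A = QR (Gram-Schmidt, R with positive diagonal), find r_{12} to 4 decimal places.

e_1 = c_1/‖c_1‖ = (2, -4, -3)/5.3852 = (0.3714, -0.7428, -0.5571).
r_{12} = e_1·c_2 = 2.2283.

r_{12} = 2.2283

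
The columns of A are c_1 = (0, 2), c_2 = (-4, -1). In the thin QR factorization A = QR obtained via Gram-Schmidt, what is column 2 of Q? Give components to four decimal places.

c_1 = (0, 2); ‖c_1‖ = 2.0000, so q_1 = (0.0000, 1.0000).
q_1·c_2 = 0.0000·(-4) + 1.0000·(-1) = -1.0000.
u_2 = c_2 + 1.0000·q_1 = (-4.0000, 0.0000).
‖u_2‖ = 4.0000, so q_2 = (-1.0000, 0.0000).

q_2 = (-1.0000, 0.0000)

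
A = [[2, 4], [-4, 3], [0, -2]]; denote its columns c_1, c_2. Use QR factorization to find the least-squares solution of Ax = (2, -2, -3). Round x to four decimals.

x = (0.6738, 0.3688)

c_1 = (2, -4, 0); ‖c_1‖ = 4.4721, so e_1 = (0.4472, -0.8944, 0.0000).
e_1·c_2 = 0.4472·4 + (-0.8944)·3 + 0.0000·(-2) = -0.8944.
u_2 = c_2 + 0.8944·e_1 = (4.4000, 2.2000, -2.0000).
‖u_2‖ = 5.3104, so e_2 = (0.8286, 0.4143, -0.3766).
Qᵀb = (2.6833, 1.9584).
Back-substitute: x_2 = 1.9584/5.3104 = 0.3688.
x_1 = (2.6833 + 0.8944·0.3688)/4.4721 = 0.6738.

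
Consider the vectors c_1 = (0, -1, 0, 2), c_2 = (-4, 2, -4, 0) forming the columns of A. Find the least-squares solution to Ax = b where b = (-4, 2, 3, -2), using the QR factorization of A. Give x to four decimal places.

c_1 = (0, -1, 0, 2); ‖c_1‖ = 2.2361, so e_1 = (0.0000, -0.4472, 0.0000, 0.8944).
e_1·c_2 = 0.0000·(-4) + (-0.4472)·2 + 0.0000·(-4) + 0.8944·0 = -0.8944.
u_2 = c_2 + 0.8944·e_1 = (-4.0000, 1.6000, -4.0000, 0.8000).
‖u_2‖ = 5.9330, so e_2 = (-0.6742, 0.2697, -0.6742, 0.1348).
Qᵀb = (-2.6833, 0.9439).
Back-substitute: x_2 = 0.9439/5.9330 = 0.1591.
x_1 = (-2.6833 + 0.8944·0.1591)/2.2361 = -1.1364.

x = (-1.1364, 0.1591)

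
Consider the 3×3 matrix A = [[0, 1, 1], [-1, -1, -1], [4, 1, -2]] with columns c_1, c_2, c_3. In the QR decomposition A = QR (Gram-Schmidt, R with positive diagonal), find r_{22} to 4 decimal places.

r_{22} = 1.2367

c_1 = (0, -1, 4); ‖c_1‖ = 4.1231, so e_1 = (0.0000, -0.2425, 0.9701).
e_1·c_2 = 0.0000·1 + (-0.2425)·(-1) + 0.9701·1 = 1.2127.
u_2 = c_2 − 1.2127·e_1 = (1.0000, -0.7059, -0.1765).
r_{22} = ‖u_2‖ = 1.2367.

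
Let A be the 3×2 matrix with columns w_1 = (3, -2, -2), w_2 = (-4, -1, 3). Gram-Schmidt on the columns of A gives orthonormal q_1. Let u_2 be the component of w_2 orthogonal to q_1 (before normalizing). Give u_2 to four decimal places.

q_1 = w_1/‖w_1‖ = (3, -2, -2)/4.1231 = (0.7276, -0.4851, -0.4851).
r_{12} = q_1·w_2 = -3.8806.
u_2 = w_2 + 3.8806·q_1 = (-1.1765, -2.8824, 1.1176).

u_2 = (-1.1765, -2.8824, 1.1176)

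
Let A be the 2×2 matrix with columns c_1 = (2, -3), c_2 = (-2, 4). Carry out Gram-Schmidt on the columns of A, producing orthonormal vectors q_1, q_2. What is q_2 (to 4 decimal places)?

q_2 = (0.8321, 0.5547)

c_1 = (2, -3); ‖c_1‖ = 3.6056, so q_1 = (0.5547, -0.8321).
q_1·c_2 = 0.5547·(-2) + (-0.8321)·4 = -4.4376.
u_2 = c_2 + 4.4376·q_1 = (0.4615, 0.3077).
‖u_2‖ = 0.5547, so q_2 = (0.8321, 0.5547).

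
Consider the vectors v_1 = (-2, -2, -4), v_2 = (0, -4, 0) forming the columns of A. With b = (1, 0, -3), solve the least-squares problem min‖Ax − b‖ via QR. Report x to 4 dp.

v_1 = (-2, -2, -4); ‖v_1‖ = 4.8990, so e_1 = (-0.4082, -0.4082, -0.8165).
e_1·v_2 = (-0.4082)·0 + (-0.4082)·(-4) + (-0.8165)·0 = 1.6330.
u_2 = v_2 − 1.6330·e_1 = (0.6667, -3.3333, 1.3333).
‖u_2‖ = 3.6515, so e_2 = (0.1826, -0.9129, 0.3651).
Qᵀb = (2.0412, -0.9129).
Back-substitute: x_2 = -0.9129/3.6515 = -0.2500.
x_1 = (2.0412 − 1.6330·(-0.2500))/4.8990 = 0.5000.

x = (0.5000, -0.2500)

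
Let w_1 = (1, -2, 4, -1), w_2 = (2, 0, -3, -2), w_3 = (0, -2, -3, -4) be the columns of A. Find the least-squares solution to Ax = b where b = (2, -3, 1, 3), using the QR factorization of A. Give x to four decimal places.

x = (0.4722, 0.4188, -0.4907)

w_1 = (1, -2, 4, -1); ‖w_1‖ = 4.6904, so q_1 = (0.2132, -0.4264, 0.8528, -0.2132).
q_1·w_2 = 0.2132·2 + (-0.4264)·0 + 0.8528·(-3) + (-0.2132)·(-2) = -1.7056.
u_2 = w_2 + 1.7056·q_1 = (2.3636, -0.7273, -1.5455, -2.3636).
‖u_2‖ = 3.7538, so q_2 = (0.6297, -0.1937, -0.4117, -0.6297).
q_1·w_3 = 0.2132·0 + (-0.4264)·(-2) + 0.8528·(-3) + (-0.2132)·(-4) = -0.8528; q_2·w_3 = 0.6297·0 + (-0.1937)·(-2) + (-0.4117)·(-3) + (-0.6297)·(-4) = 4.1413.
u_3 = w_3 + 0.8528·q_1 − 4.1413·q_2 = (-2.4258, -1.5613, -0.5677, -1.5742).
‖u_3‖ = 3.3351, so q_3 = (-0.7274, -0.4681, -0.1702, -0.4720).
Qᵀb = (1.9188, -0.4601, -1.6366).
Back-substitute: x_3 = -1.6366/3.3351 = -0.4907.
x_2 = (-0.4601 − 4.1413·(-0.4907))/3.7538 = 0.4188.
x_1 = (1.9188 + 1.7056·0.4188 + 0.8528·(-0.4907))/4.6904 = 0.4722.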